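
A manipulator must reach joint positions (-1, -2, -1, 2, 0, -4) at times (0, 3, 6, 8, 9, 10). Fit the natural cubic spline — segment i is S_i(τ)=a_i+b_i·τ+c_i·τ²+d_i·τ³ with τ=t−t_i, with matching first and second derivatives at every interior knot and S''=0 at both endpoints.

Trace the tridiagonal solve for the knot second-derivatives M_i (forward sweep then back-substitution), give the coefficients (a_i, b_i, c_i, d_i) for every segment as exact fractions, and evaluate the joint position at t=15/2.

  seg 0: a=-1 b=-505/1574 c=0 d=-59/42498
  seg 1: a=-2 b=-282/787 c=-59/4722 d=3443/42498
  seg 2: a=-1 b=2761/1574 c=564/787 d=-332/787
  seg 3: a=2 b=-695/1574 c=-1428/787 d=403/1574
  seg 4: a=0 b=-2599/787 c=-1647/1574 d=549/1574
S(15/2) = 5729/3148

Δ: Δ0=-1/3, Δ1=1/3, Δ2=3/2, Δ3=-2, Δ4=-4
row 1: diag=12, rhs=4; c'=1/4, d'=1/3
row 2: denom=10−3·1/4=37/4; d'=(7−3·1/3)/(37/4)=24/37
row 3: denom=6−2·8/37=206/37; d'=(-21−2·24/37)/(206/37)=-825/206
row 4: denom=4−1·37/206=787/206; d'=(-12−1·-825/206)/(787/206)=-1647/787
back: M4=-1647/787
back: M3=-825/206−37/206·-1647/787=-2856/787
back: M2=24/37−8/37·-2856/787=1128/787
back: M1=1/3−1/4·1128/787=-59/2361
M: M0=0, M1=-59/2361, M2=1128/787, M3=-2856/787, M4=-1647/787, M5=0
seg 0: a=-1, c=M0/2=0, d=(M1−M0)/(6·3)=-59/42498, b=Δ0−h0·(2M0+M1)/6=-505/1574
seg 1: a=-2, c=M1/2=-59/4722, d=(M2−M1)/(6·3)=3443/42498, b=Δ1−h1·(2M1+M2)/6=-282/787
seg 2: a=-1, c=M2/2=564/787, d=(M3−M2)/(6·2)=-332/787, b=Δ2−h2·(2M2+M3)/6=2761/1574
seg 3: a=2, c=M3/2=-1428/787, d=(M4−M3)/(6·1)=403/1574, b=Δ3−h3·(2M3+M4)/6=-695/1574
seg 4: a=0, c=M4/2=-1647/1574, d=(M5−M4)/(6·1)=549/1574, b=Δ4−h4·(2M4+M5)/6=-2599/787
t_q=15/2 → seg 2, τ=3/2; S=-1+2761/1574·τ+564/787·τ²+-332/787·τ³=5729/3148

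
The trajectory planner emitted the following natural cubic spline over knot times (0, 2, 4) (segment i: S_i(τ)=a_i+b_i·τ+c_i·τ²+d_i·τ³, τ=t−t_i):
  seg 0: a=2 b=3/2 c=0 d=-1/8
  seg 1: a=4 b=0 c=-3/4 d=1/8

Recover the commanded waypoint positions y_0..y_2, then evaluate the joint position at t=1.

y_0=2 y_1=4 y_2=2
S(1) = 27/8

y_0 = S_0(0) = a_0 = 2
y_1 = S_1(0) = a_1 = 4
y_2 = S_1(2) = 2
t_q=1 is in segment 0 (τ=1); S_0(τ)=27/8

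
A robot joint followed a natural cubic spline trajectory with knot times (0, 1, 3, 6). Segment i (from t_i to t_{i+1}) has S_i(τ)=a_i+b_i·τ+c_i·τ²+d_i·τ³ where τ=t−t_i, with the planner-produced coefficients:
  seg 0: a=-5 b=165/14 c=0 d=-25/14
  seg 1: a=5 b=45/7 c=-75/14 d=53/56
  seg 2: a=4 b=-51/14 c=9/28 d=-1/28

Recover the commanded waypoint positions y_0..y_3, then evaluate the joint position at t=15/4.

y_0=-5 y_1=5 y_2=4 y_3=-5
S(15/4) = 367/256

y_0 = S_0(0) = a_0 = -5
y_1 = S_1(0) = a_1 = 5
y_2 = S_2(0) = a_2 = 4
y_3 = S_2(3) = -5
t_q=15/4 is in segment 2 (τ=3/4); S_2(τ)=367/256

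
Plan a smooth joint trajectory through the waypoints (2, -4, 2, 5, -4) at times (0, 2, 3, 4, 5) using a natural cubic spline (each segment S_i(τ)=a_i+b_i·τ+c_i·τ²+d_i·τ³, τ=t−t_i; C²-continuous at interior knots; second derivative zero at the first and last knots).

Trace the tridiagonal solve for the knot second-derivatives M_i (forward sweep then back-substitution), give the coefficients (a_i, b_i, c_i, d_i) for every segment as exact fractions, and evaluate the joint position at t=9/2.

Δ: Δ0=-3, Δ1=6, Δ2=3, Δ3=-9
row 1: diag=6, rhs=54; c'=1/6, d'=9
row 2: denom=4−1·1/6=23/6; d'=(-18−1·9)/(23/6)=-162/23
row 3: denom=4−1·6/23=86/23; d'=(-72−1·-162/23)/(86/23)=-747/43
back: M3=-747/43
back: M2=-162/23−6/23·-747/43=-108/43
back: M1=9−1/6·-108/43=405/43
M: M0=0, M1=405/43, M2=-108/43, M3=-747/43, M4=0
seg 0: a=2, c=M0/2=0, d=(M1−M0)/(6·2)=135/172, b=Δ0−h0·(2M0+M1)/6=-264/43
seg 1: a=-4, c=M1/2=405/86, d=(M2−M1)/(6·1)=-171/86, b=Δ1−h1·(2M1+M2)/6=141/43
seg 2: a=2, c=M2/2=-54/43, d=(M3−M2)/(6·1)=-213/86, b=Δ2−h2·(2M2+M3)/6=579/86
seg 3: a=5, c=M3/2=-747/86, d=(M4−M3)/(6·1)=249/86, b=Δ3−h3·(2M3+M4)/6=-138/43
t_q=9/2 → seg 3, τ=1/2; S=5+-138/43·τ+-747/86·τ²+249/86·τ³=1091/688

  seg 0: a=2 b=-264/43 c=0 d=135/172
  seg 1: a=-4 b=141/43 c=405/86 d=-171/86
  seg 2: a=2 b=579/86 c=-54/43 d=-213/86
  seg 3: a=5 b=-138/43 c=-747/86 d=249/86
S(9/2) = 1091/688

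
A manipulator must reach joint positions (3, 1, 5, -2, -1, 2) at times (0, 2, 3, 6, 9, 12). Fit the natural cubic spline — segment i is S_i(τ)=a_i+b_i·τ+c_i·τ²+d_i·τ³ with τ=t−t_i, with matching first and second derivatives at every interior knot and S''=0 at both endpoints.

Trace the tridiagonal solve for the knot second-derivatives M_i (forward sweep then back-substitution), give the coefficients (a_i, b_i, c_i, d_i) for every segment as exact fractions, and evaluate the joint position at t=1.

Δ: Δ0=-1, Δ1=4, Δ2=-7/3, Δ3=1/3, Δ4=1
row 1: diag=6, rhs=30; c'=1/6, d'=5
row 2: denom=8−1·1/6=47/6; d'=(-38−1·5)/(47/6)=-258/47
row 3: denom=12−3·18/47=510/47; d'=(16−3·-258/47)/(510/47)=763/255
row 4: denom=12−3·47/170=1899/170; d'=(4−3·763/255)/(1899/170)=-94/211
back: M4=-94/211
back: M3=763/255−47/170·-94/211=1972/633
back: M2=-258/47−18/47·1972/633=-1410/211
back: M1=5−1/6·-1410/211=1290/211
M: M0=0, M1=1290/211, M2=-1410/211, M3=1972/633, M4=-94/211, M5=0
seg 0: a=3, c=M0/2=0, d=(M1−M0)/(6·2)=215/422, b=Δ0−h0·(2M0+M1)/6=-641/211
seg 1: a=1, c=M1/2=645/211, d=(M2−M1)/(6·1)=-450/211, b=Δ1−h1·(2M1+M2)/6=649/211
seg 2: a=5, c=M2/2=-705/211, d=(M3−M2)/(6·3)=3101/5697, b=Δ2−h2·(2M2+M3)/6=589/211
seg 3: a=-2, c=M3/2=986/633, d=(M4−M3)/(6·3)=-1127/5697, b=Δ3−h3·(2M3+M4)/6=-540/211
seg 4: a=-1, c=M4/2=-47/211, d=(M5−M4)/(6·3)=47/1899, b=Δ4−h4·(2M4+M5)/6=305/211
t_q=1 → seg 0, τ=1; S=3+-641/211·τ+0·τ²+215/422·τ³=199/422

  seg 0: a=3 b=-641/211 c=0 d=215/422
  seg 1: a=1 b=649/211 c=645/211 d=-450/211
  seg 2: a=5 b=589/211 c=-705/211 d=3101/5697
  seg 3: a=-2 b=-540/211 c=986/633 d=-1127/5697
  seg 4: a=-1 b=305/211 c=-47/211 d=47/1899
S(1) = 199/422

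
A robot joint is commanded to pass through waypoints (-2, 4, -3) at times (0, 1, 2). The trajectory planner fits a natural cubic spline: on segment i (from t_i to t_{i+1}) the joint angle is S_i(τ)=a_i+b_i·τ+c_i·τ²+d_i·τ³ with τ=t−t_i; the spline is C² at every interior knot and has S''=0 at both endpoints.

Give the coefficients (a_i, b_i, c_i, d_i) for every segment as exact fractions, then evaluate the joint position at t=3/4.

  seg 0: a=-2 b=37/4 c=0 d=-13/4
  seg 1: a=4 b=-1/2 c=-39/4 d=13/4
S(3/4) = 913/256

Δ: Δ0=6, Δ1=-7
row 1: diag=4, rhs=-78; c'=1/4, d'=-39/2
back: M1=-39/2
M: M0=0, M1=-39/2, M2=0
seg 0: a=-2, c=M0/2=0, d=(M1−M0)/(6·1)=-13/4, b=Δ0−h0·(2M0+M1)/6=37/4
seg 1: a=4, c=M1/2=-39/4, d=(M2−M1)/(6·1)=13/4, b=Δ1−h1·(2M1+M2)/6=-1/2
t_q=3/4 → seg 0, τ=3/4; S=-2+37/4·τ+0·τ²+-13/4·τ³=913/256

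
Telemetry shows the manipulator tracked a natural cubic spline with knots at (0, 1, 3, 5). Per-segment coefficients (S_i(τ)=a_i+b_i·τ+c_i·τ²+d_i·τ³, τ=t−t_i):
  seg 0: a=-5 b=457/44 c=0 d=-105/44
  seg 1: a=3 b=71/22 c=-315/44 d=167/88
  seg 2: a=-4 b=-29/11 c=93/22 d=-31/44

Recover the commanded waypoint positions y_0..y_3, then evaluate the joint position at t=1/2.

y_0 = S_0(0) = a_0 = -5
y_1 = S_1(0) = a_1 = 3
y_2 = S_2(0) = a_2 = -4
y_3 = S_2(2) = 2
t_q=1/2 is in segment 0 (τ=1/2); S_0(τ)=-37/352

y_0=-5 y_1=3 y_2=-4 y_3=2
S(1/2) = -37/352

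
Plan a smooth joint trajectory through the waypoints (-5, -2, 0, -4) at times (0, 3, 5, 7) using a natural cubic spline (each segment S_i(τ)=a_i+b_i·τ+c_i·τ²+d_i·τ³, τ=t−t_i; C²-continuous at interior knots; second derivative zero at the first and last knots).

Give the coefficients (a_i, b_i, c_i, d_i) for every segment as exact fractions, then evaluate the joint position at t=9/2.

Δ: Δ0=1, Δ1=1, Δ2=-2
row 1: diag=10, rhs=0; c'=1/5, d'=0
row 2: denom=8−2·1/5=38/5; d'=(-18−2·0)/(38/5)=-45/19
back: M2=-45/19
back: M1=0−1/5·-45/19=9/19
M: M0=0, M1=9/19, M2=-45/19, M3=0
seg 0: a=-5, c=M0/2=0, d=(M1−M0)/(6·3)=1/38, b=Δ0−h0·(2M0+M1)/6=29/38
seg 1: a=-2, c=M1/2=9/38, d=(M2−M1)/(6·2)=-9/38, b=Δ1−h1·(2M1+M2)/6=28/19
seg 2: a=0, c=M2/2=-45/38, d=(M3−M2)/(6·2)=15/76, b=Δ2−h2·(2M2+M3)/6=-8/19
t_q=9/2 → seg 1, τ=3/2; S=-2+28/19·τ+9/38·τ²+-9/38·τ³=-17/304

  seg 0: a=-5 b=29/38 c=0 d=1/38
  seg 1: a=-2 b=28/19 c=9/38 d=-9/38
  seg 2: a=0 b=-8/19 c=-45/38 d=15/76
S(9/2) = -17/304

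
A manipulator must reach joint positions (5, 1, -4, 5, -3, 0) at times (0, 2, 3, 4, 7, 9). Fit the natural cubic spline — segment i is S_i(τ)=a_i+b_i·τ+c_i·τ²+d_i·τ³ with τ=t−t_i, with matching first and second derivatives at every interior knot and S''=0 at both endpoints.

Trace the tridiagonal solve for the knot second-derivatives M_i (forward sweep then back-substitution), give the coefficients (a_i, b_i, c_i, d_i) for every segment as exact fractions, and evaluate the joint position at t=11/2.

  seg 0: a=5 b=203/429 c=0 d=-1061/1716
  seg 1: a=1 b=-2980/429 c=-1061/286 d=4853/858
  seg 2: a=-4 b=203/78 c=1896/143 d=-5887/858
  seg 3: a=5 b=3662/429 c=-2095/286 d=79/66
  seg 4: a=-3 b=-2657/858 c=493/143 d=-493/858
S(11/2) = 12269/2288

Δ: Δ0=-2, Δ1=-5, Δ2=9, Δ3=-8/3, Δ4=3/2
row 1: diag=6, rhs=-18; c'=1/6, d'=-3
row 2: denom=4−1·1/6=23/6; d'=(84−1·-3)/(23/6)=522/23
row 3: denom=8−1·6/23=178/23; d'=(-70−1·522/23)/(178/23)=-1066/89
row 4: denom=10−3·69/178=1573/178; d'=(25−3·-1066/89)/(1573/178)=986/143
back: M4=986/143
back: M3=-1066/89−69/178·986/143=-2095/143
back: M2=522/23−6/23·-2095/143=3792/143
back: M1=-3−1/6·3792/143=-1061/143
M: M0=0, M1=-1061/143, M2=3792/143, M3=-2095/143, M4=986/143, M5=0
seg 0: a=5, c=M0/2=0, d=(M1−M0)/(6·2)=-1061/1716, b=Δ0−h0·(2M0+M1)/6=203/429
seg 1: a=1, c=M1/2=-1061/286, d=(M2−M1)/(6·1)=4853/858, b=Δ1−h1·(2M1+M2)/6=-2980/429
seg 2: a=-4, c=M2/2=1896/143, d=(M3−M2)/(6·1)=-5887/858, b=Δ2−h2·(2M2+M3)/6=203/78
seg 3: a=5, c=M3/2=-2095/286, d=(M4−M3)/(6·3)=79/66, b=Δ3−h3·(2M3+M4)/6=3662/429
seg 4: a=-3, c=M4/2=493/143, d=(M5−M4)/(6·2)=-493/858, b=Δ4−h4·(2M4+M5)/6=-2657/858
t_q=11/2 → seg 3, τ=3/2; S=5+3662/429·τ+-2095/286·τ²+79/66·τ³=12269/2288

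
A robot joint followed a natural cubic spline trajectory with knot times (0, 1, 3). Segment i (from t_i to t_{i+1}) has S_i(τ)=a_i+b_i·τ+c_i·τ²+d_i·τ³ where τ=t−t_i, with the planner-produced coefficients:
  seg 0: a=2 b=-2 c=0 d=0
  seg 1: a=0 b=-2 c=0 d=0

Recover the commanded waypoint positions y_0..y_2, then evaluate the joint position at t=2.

y_0 = S_0(0) = a_0 = 2
y_1 = S_1(0) = a_1 = 0
y_2 = S_1(2) = -4
t_q=2 is in segment 1 (τ=1); S_1(τ)=-2

y_0=2 y_1=0 y_2=-4
S(2) = -2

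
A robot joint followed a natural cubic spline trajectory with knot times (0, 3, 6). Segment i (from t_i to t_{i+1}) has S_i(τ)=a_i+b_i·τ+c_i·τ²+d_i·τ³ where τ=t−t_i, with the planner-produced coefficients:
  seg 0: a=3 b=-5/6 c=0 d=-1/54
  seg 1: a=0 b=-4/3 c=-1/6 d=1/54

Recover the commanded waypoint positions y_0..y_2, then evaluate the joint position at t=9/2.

y_0=3 y_1=0 y_2=-5
S(9/2) = -37/16

y_0 = S_0(0) = a_0 = 3
y_1 = S_1(0) = a_1 = 0
y_2 = S_1(3) = -5
t_q=9/2 is in segment 1 (τ=3/2); S_1(τ)=-37/16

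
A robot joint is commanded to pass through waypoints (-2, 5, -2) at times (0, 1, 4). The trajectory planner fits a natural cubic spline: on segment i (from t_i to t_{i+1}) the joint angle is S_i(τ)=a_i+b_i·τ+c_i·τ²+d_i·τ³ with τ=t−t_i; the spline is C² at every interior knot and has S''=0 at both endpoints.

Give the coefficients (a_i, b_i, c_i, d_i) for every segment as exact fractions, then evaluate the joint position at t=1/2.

Δ: Δ0=7, Δ1=-7/3
row 1: diag=8, rhs=-56; c'=3/8, d'=-7
back: M1=-7
M: M0=0, M1=-7, M2=0
seg 0: a=-2, c=M0/2=0, d=(M1−M0)/(6·1)=-7/6, b=Δ0−h0·(2M0+M1)/6=49/6
seg 1: a=5, c=M1/2=-7/2, d=(M2−M1)/(6·3)=7/18, b=Δ1−h1·(2M1+M2)/6=14/3
t_q=1/2 → seg 0, τ=1/2; S=-2+49/6·τ+0·τ²+-7/6·τ³=31/16

  seg 0: a=-2 b=49/6 c=0 d=-7/6
  seg 1: a=5 b=14/3 c=-7/2 d=7/18
S(1/2) = 31/16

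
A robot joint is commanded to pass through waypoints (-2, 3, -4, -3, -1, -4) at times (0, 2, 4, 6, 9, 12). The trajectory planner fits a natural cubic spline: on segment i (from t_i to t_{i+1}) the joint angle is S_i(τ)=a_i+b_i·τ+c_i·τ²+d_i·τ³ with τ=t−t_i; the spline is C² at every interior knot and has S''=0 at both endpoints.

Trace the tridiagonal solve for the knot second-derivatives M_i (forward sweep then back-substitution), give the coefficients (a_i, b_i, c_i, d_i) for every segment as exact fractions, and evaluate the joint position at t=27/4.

  seg 0: a=-2 b=13745/3138 c=0 d=-1475/3138
  seg 1: a=3 b=-3955/3138 c=-1475/523 d=1334/1569
  seg 2: a=-4 b=-7339/3138 c=1193/523 d=-676/1569
  seg 3: a=-3 b=5069/3138 c=-159/523 d=-115/28242
  seg 4: a=-1 b=-500/1569 c=-1069/3138 d=1069/28242
S(27/4) = -131291/66944

Δ: Δ0=5/2, Δ1=-7/2, Δ2=1/2, Δ3=2/3, Δ4=-1
row 1: diag=8, rhs=-36; c'=1/4, d'=-9/2
row 2: denom=8−2·1/4=15/2; d'=(24−2·-9/2)/(15/2)=22/5
row 3: denom=10−2·4/15=142/15; d'=(1−2·22/5)/(142/15)=-117/142
row 4: denom=12−3·45/142=1569/142; d'=(-10−3·-117/142)/(1569/142)=-1069/1569
back: M4=-1069/1569
back: M3=-117/142−45/142·-1069/1569=-318/523
back: M2=22/5−4/15·-318/523=2386/523
back: M1=-9/2−1/4·2386/523=-2950/523
M: M0=0, M1=-2950/523, M2=2386/523, M3=-318/523, M4=-1069/1569, M5=0
seg 0: a=-2, c=M0/2=0, d=(M1−M0)/(6·2)=-1475/3138, b=Δ0−h0·(2M0+M1)/6=13745/3138
seg 1: a=3, c=M1/2=-1475/523, d=(M2−M1)/(6·2)=1334/1569, b=Δ1−h1·(2M1+M2)/6=-3955/3138
seg 2: a=-4, c=M2/2=1193/523, d=(M3−M2)/(6·2)=-676/1569, b=Δ2−h2·(2M2+M3)/6=-7339/3138
seg 3: a=-3, c=M3/2=-159/523, d=(M4−M3)/(6·3)=-115/28242, b=Δ3−h3·(2M3+M4)/6=5069/3138
seg 4: a=-1, c=M4/2=-1069/3138, d=(M5−M4)/(6·3)=1069/28242, b=Δ4−h4·(2M4+M5)/6=-500/1569
t_q=27/4 → seg 3, τ=3/4; S=-3+5069/3138·τ+-159/523·τ²+-115/28242·τ³=-131291/66944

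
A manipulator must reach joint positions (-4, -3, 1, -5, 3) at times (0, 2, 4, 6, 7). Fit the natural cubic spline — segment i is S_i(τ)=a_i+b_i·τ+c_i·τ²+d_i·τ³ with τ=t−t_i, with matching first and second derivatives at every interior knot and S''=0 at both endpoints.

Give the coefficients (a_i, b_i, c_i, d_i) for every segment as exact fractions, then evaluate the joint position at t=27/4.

Δ: Δ0=1/2, Δ1=2, Δ2=-3, Δ3=8
row 1: diag=8, rhs=9; c'=1/4, d'=9/8
row 2: denom=8−2·1/4=15/2; d'=(-30−2·9/8)/(15/2)=-43/10
row 3: denom=6−2·4/15=82/15; d'=(66−2·-43/10)/(82/15)=1119/82
back: M3=1119/82
back: M2=-43/10−4/15·1119/82=-651/82
back: M1=9/8−1/4·-651/82=255/82
M: M0=0, M1=255/82, M2=-651/82, M3=1119/82, M4=0
seg 0: a=-4, c=M0/2=0, d=(M1−M0)/(6·2)=85/328, b=Δ0−h0·(2M0+M1)/6=-22/41
seg 1: a=-3, c=M1/2=255/164, d=(M2−M1)/(6·2)=-151/164, b=Δ1−h1·(2M1+M2)/6=211/82
seg 2: a=1, c=M2/2=-651/164, d=(M3−M2)/(6·2)=295/164, b=Δ2−h2·(2M2+M3)/6=-185/82
seg 3: a=-5, c=M3/2=1119/164, d=(M4−M3)/(6·1)=-373/164, b=Δ3−h3·(2M3+M4)/6=283/82
t_q=27/4 → seg 3, τ=3/4; S=-5+283/82·τ+1119/164·τ²+-373/164·τ³=4901/10496

  seg 0: a=-4 b=-22/41 c=0 d=85/328
  seg 1: a=-3 b=211/82 c=255/164 d=-151/164
  seg 2: a=1 b=-185/82 c=-651/164 d=295/164
  seg 3: a=-5 b=283/82 c=1119/164 d=-373/164
S(27/4) = 4901/10496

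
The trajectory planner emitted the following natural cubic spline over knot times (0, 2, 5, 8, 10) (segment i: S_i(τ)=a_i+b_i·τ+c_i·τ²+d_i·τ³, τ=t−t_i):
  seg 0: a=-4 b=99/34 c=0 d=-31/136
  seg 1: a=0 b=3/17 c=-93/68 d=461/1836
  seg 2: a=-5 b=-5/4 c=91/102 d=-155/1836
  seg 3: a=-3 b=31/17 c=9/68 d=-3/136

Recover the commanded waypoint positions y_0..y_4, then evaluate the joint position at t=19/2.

y_0=-4 y_1=0 y_2=-5 y_3=-3 y_4=1
S(19/2) = -45/1088

y_0 = S_0(0) = a_0 = -4
y_1 = S_1(0) = a_1 = 0
y_2 = S_2(0) = a_2 = -5
y_3 = S_3(0) = a_3 = -3
y_4 = S_3(2) = 1
t_q=19/2 is in segment 3 (τ=3/2); S_3(τ)=-45/1088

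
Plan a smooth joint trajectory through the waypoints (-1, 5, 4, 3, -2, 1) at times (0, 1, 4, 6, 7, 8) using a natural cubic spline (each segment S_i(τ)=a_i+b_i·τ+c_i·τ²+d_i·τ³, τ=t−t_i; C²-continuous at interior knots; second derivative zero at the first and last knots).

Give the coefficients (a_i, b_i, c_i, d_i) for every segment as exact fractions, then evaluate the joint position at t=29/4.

Δ: Δ0=6, Δ1=-1/3, Δ2=-1/2, Δ3=-5, Δ4=3
row 1: diag=8, rhs=-38; c'=3/8, d'=-19/4
row 2: denom=10−3·3/8=71/8; d'=(-1−3·-19/4)/(71/8)=106/71
row 3: denom=6−2·16/71=394/71; d'=(-27−2·106/71)/(394/71)=-2129/394
row 4: denom=4−1·71/394=1505/394; d'=(48−1·-2129/394)/(1505/394)=21041/1505
back: M4=21041/1505
back: M3=-2129/394−71/394·21041/1505=-11924/1505
back: M2=106/71−16/71·-11924/1505=4934/1505
back: M1=-19/4−3/8·4934/1505=-8999/1505
M: M0=0, M1=-8999/1505, M2=4934/1505, M3=-11924/1505, M4=21041/1505, M5=0
seg 0: a=-1, c=M0/2=0, d=(M1−M0)/(6·1)=-8999/9030, b=Δ0−h0·(2M0+M1)/6=63179/9030
seg 1: a=5, c=M1/2=-8999/3010, d=(M2−M1)/(6·3)=13933/27090, b=Δ1−h1·(2M1+M2)/6=18091/4515
seg 2: a=4, c=M2/2=2467/1505, d=(M3−M2)/(6·2)=-8429/9030, b=Δ2−h2·(2M2+M3)/6=-403/9030
seg 3: a=3, c=M3/2=-5962/1505, d=(M4−M3)/(6·1)=6593/1806, b=Δ3−h3·(2M3+M4)/6=-6049/1290
seg 4: a=-2, c=M4/2=21041/3010, d=(M5−M4)/(6·1)=-21041/9030, b=Δ4−h4·(2M4+M5)/6=-7496/4515
t_q=29/4 → seg 4, τ=1/4; S=-2+-7496/4515·τ+21041/3010·τ²+-21041/9030·τ³=-55441/27520

  seg 0: a=-1 b=63179/9030 c=0 d=-8999/9030
  seg 1: a=5 b=18091/4515 c=-8999/3010 d=13933/27090
  seg 2: a=4 b=-403/9030 c=2467/1505 d=-8429/9030
  seg 3: a=3 b=-6049/1290 c=-5962/1505 d=6593/1806
  seg 4: a=-2 b=-7496/4515 c=21041/3010 d=-21041/9030
S(29/4) = -55441/27520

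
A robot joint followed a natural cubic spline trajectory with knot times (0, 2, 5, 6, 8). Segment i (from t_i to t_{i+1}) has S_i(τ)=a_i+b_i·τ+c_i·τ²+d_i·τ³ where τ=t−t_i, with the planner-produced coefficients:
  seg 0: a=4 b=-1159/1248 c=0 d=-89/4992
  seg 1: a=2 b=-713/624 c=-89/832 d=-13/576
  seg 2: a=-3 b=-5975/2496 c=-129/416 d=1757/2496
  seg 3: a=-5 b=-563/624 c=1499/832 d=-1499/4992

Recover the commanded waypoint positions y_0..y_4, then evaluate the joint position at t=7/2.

y_0=4 y_1=2 y_2=-3 y_3=-5 y_4=-2
S(7/2) = -205/6656

y_0 = S_0(0) = a_0 = 4
y_1 = S_1(0) = a_1 = 2
y_2 = S_2(0) = a_2 = -3
y_3 = S_3(0) = a_3 = -5
y_4 = S_3(2) = -2
t_q=7/2 is in segment 1 (τ=3/2); S_1(τ)=-205/6656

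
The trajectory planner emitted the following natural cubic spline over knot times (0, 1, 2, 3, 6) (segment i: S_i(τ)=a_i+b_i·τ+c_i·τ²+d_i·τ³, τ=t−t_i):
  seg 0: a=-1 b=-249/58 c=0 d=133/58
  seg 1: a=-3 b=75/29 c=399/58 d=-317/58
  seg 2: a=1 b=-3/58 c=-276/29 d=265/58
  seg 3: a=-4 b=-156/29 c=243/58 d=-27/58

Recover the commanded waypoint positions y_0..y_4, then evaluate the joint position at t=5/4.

y_0=-1 y_1=-3 y_2=1 y_3=-4 y_4=5
S(5/4) = -7457/3712

y_0 = S_0(0) = a_0 = -1
y_1 = S_1(0) = a_1 = -3
y_2 = S_2(0) = a_2 = 1
y_3 = S_3(0) = a_3 = -4
y_4 = S_3(3) = 5
t_q=5/4 is in segment 1 (τ=1/4); S_1(τ)=-7457/3712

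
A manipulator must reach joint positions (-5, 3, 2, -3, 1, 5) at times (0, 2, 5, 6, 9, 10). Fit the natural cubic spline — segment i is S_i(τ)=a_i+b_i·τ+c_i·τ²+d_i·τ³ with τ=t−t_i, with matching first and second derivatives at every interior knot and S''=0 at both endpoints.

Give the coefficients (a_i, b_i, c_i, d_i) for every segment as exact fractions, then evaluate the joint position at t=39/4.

Δ: Δ0=4, Δ1=-1/3, Δ2=-5, Δ3=4/3, Δ4=4
row 1: diag=10, rhs=-26; c'=3/10, d'=-13/5
row 2: denom=8−3·3/10=71/10; d'=(-28−3·-13/5)/(71/10)=-202/71
row 3: denom=8−1·10/71=558/71; d'=(38−1·-202/71)/(558/71)=1450/279
row 4: denom=8−3·71/186=425/62; d'=(16−3·1450/279)/(425/62)=76/1275
back: M4=76/1275
back: M3=1450/279−71/186·76/1275=19792/3825
back: M2=-202/71−10/71·19792/3825=-2734/765
back: M1=-13/5−3/10·-2734/765=-1948/1275
M: M0=0, M1=-1948/1275, M2=-2734/765, M3=19792/3825, M4=76/1275, M5=0
seg 0: a=-5, c=M0/2=0, d=(M1−M0)/(6·2)=-487/3825, b=Δ0−h0·(2M0+M1)/6=17248/3825
seg 1: a=3, c=M1/2=-974/1275, d=(M2−M1)/(6·3)=-3913/34425, b=Δ1−h1·(2M1+M2)/6=11404/3825
seg 2: a=2, c=M2/2=-1367/765, d=(M3−M2)/(6·1)=1859/1275, b=Δ2−h2·(2M2+M3)/6=-1051/225
seg 3: a=-3, c=M3/2=9896/3825, d=(M4−M3)/(6·3)=-9782/34425, b=Δ3−h3·(2M3+M4)/6=-14806/3825
seg 4: a=1, c=M4/2=38/1275, d=(M5−M4)/(6·1)=-38/3825, b=Δ4−h4·(2M4+M5)/6=15224/3825
t_q=39/4 → seg 4, τ=3/4; S=1+15224/3825·τ+38/1275·τ²+-38/3825·τ³=32621/8160

  seg 0: a=-5 b=17248/3825 c=0 d=-487/3825
  seg 1: a=3 b=11404/3825 c=-974/1275 d=-3913/34425
  seg 2: a=2 b=-1051/225 c=-1367/765 d=1859/1275
  seg 3: a=-3 b=-14806/3825 c=9896/3825 d=-9782/34425
  seg 4: a=1 b=15224/3825 c=38/1275 d=-38/3825
S(39/4) = 32621/8160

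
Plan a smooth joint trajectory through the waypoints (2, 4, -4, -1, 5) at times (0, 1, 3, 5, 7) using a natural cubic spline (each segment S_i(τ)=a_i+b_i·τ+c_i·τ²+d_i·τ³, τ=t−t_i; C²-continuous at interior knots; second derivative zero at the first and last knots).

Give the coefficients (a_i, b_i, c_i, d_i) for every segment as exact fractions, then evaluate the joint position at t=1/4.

Δ: Δ0=2, Δ1=-4, Δ2=3/2, Δ3=3
row 1: diag=6, rhs=-36; c'=1/3, d'=-6
row 2: denom=8−2·1/3=22/3; d'=(33−2·-6)/(22/3)=135/22
row 3: denom=8−2·3/11=82/11; d'=(9−2·135/22)/(82/11)=-18/41
back: M3=-18/41
back: M2=135/22−3/11·-18/41=513/82
back: M1=-6−1/3·513/82=-663/82
M: M0=0, M1=-663/82, M2=513/82, M3=-18/41, M4=0
seg 0: a=2, c=M0/2=0, d=(M1−M0)/(6·1)=-221/164, b=Δ0−h0·(2M0+M1)/6=549/164
seg 1: a=4, c=M1/2=-663/164, d=(M2−M1)/(6·2)=49/41, b=Δ1−h1·(2M1+M2)/6=-57/82
seg 2: a=-4, c=M2/2=513/164, d=(M3−M2)/(6·2)=-183/328, b=Δ2−h2·(2M2+M3)/6=-207/82
seg 3: a=-1, c=M3/2=-9/41, d=(M4−M3)/(6·2)=3/82, b=Δ3−h3·(2M3+M4)/6=135/41
t_q=1/4 → seg 0, τ=1/4; S=2+549/164·τ+0·τ²+-221/164·τ³=29555/10496

  seg 0: a=2 b=549/164 c=0 d=-221/164
  seg 1: a=4 b=-57/82 c=-663/164 d=49/41
  seg 2: a=-4 b=-207/82 c=513/164 d=-183/328
  seg 3: a=-1 b=135/41 c=-9/41 d=3/82
S(1/4) = 29555/10496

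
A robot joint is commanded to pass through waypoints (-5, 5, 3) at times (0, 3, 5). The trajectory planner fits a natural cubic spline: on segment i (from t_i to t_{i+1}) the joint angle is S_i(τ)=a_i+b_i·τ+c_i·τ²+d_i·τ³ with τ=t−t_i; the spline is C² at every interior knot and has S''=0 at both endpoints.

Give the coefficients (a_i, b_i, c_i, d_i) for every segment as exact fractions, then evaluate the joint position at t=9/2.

Δ: Δ0=10/3, Δ1=-1
row 1: diag=10, rhs=-26; c'=1/5, d'=-13/5
back: M1=-13/5
M: M0=0, M1=-13/5, M2=0
seg 0: a=-5, c=M0/2=0, d=(M1−M0)/(6·3)=-13/90, b=Δ0−h0·(2M0+M1)/6=139/30
seg 1: a=5, c=M1/2=-13/10, d=(M2−M1)/(6·2)=13/60, b=Δ1−h1·(2M1+M2)/6=11/15
t_q=9/2 → seg 1, τ=3/2; S=5+11/15·τ+-13/10·τ²+13/60·τ³=125/32

  seg 0: a=-5 b=139/30 c=0 d=-13/90
  seg 1: a=5 b=11/15 c=-13/10 d=13/60
S(9/2) = 125/32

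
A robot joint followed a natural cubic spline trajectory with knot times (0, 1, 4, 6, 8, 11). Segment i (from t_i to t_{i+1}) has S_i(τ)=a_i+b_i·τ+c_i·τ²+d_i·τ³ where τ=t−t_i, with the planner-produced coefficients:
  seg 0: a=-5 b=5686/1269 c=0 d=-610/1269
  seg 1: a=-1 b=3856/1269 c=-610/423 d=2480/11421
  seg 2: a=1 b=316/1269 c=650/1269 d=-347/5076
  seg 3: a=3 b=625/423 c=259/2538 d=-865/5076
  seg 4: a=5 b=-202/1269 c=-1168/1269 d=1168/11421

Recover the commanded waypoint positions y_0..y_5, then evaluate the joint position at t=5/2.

y_0 = S_0(0) = a_0 = -5
y_1 = S_1(0) = a_1 = -1
y_2 = S_2(0) = a_2 = 1
y_3 = S_3(0) = a_3 = 3
y_4 = S_4(0) = a_4 = 5
y_5 = S_4(3) = -1
t_q=5/2 is in segment 1 (τ=3/2); S_1(τ)=295/282

y_0=-5 y_1=-1 y_2=1 y_3=3 y_4=5 y_5=-1
S(5/2) = 295/282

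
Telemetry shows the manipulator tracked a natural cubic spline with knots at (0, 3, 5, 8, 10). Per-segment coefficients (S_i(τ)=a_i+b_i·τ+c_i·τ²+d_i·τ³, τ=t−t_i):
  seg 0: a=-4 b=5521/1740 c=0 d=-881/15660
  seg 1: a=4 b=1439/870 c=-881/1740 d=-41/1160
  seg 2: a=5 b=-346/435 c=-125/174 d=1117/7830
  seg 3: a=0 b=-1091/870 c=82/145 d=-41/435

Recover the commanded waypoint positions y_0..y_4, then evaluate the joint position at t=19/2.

y_0=-4 y_1=4 y_2=5 y_3=0 y_4=-1
S(19/2) = -215/232

y_0 = S_0(0) = a_0 = -4
y_1 = S_1(0) = a_1 = 4
y_2 = S_2(0) = a_2 = 5
y_3 = S_3(0) = a_3 = 0
y_4 = S_3(2) = -1
t_q=19/2 is in segment 3 (τ=3/2); S_3(τ)=-215/232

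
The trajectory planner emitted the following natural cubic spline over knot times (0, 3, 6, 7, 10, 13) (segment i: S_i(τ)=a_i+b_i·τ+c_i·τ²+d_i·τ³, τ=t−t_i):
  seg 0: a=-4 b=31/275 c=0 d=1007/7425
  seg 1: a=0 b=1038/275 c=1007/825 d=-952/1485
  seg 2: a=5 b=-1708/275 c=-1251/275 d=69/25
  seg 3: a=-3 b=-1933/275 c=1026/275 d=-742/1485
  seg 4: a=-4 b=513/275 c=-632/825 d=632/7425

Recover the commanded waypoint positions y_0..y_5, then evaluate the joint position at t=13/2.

y_0 = S_0(0) = a_0 = -4
y_1 = S_1(0) = a_1 = 0
y_2 = S_2(0) = a_2 = 5
y_3 = S_3(0) = a_3 = -3
y_4 = S_4(0) = a_4 = -4
y_5 = S_4(3) = -3
t_q=13/2 is in segment 2 (τ=1/2); S_2(τ)=97/88

y_0=-4 y_1=0 y_2=5 y_3=-3 y_4=-4 y_5=-3
S(13/2) = 97/88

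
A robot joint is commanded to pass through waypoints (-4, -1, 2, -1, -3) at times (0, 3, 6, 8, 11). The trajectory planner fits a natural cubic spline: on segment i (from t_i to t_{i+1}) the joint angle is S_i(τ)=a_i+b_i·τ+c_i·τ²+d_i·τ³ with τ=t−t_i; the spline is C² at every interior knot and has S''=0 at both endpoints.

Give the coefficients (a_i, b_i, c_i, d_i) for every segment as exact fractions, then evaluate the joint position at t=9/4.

Δ: Δ0=1, Δ1=1, Δ2=-3/2, Δ3=-2/3
row 1: diag=12, rhs=0; c'=1/4, d'=0
row 2: denom=10−3·1/4=37/4; d'=(-15−3·0)/(37/4)=-60/37
row 3: denom=10−2·8/37=354/37; d'=(5−2·-60/37)/(354/37)=305/354
back: M3=305/354
back: M2=-60/37−8/37·305/354=-320/177
back: M1=0−1/4·-320/177=80/177
M: M0=0, M1=80/177, M2=-320/177, M3=305/354, M4=0
seg 0: a=-4, c=M0/2=0, d=(M1−M0)/(6·3)=40/1593, b=Δ0−h0·(2M0+M1)/6=137/177
seg 1: a=-1, c=M1/2=40/177, d=(M2−M1)/(6·3)=-200/1593, b=Δ1−h1·(2M1+M2)/6=257/177
seg 2: a=2, c=M2/2=-160/177, d=(M3−M2)/(6·2)=105/472, b=Δ2−h2·(2M2+M3)/6=-103/177
seg 3: a=-1, c=M3/2=305/708, d=(M4−M3)/(6·3)=-305/6372, b=Δ3−h3·(2M3+M4)/6=-541/354
t_q=9/4 → seg 0, τ=9/4; S=-4+137/177·τ+0·τ²+40/1593·τ³=-931/472

  seg 0: a=-4 b=137/177 c=0 d=40/1593
  seg 1: a=-1 b=257/177 c=40/177 d=-200/1593
  seg 2: a=2 b=-103/177 c=-160/177 d=105/472
  seg 3: a=-1 b=-541/354 c=305/708 d=-305/6372
S(9/4) = -931/472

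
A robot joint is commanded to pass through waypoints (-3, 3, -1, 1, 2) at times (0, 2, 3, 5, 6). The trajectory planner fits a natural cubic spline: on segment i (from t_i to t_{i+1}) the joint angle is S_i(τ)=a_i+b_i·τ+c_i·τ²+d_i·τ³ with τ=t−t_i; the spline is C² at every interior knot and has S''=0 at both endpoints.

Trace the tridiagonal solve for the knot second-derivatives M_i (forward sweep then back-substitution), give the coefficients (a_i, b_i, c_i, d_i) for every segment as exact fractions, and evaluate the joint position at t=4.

  seg 0: a=-3 b=533/93 c=0 d=-127/186
  seg 1: a=3 b=-229/93 c=-127/31 d=238/93
  seg 2: a=-1 b=-277/93 c=111/31 d=-74/93
  seg 3: a=1 b=167/93 c=-37/31 d=37/93
S(4) = -37/31

Δ: Δ0=3, Δ1=-4, Δ2=1, Δ3=1
row 1: diag=6, rhs=-42; c'=1/6, d'=-7
row 2: denom=6−1·1/6=35/6; d'=(30−1·-7)/(35/6)=222/35
row 3: denom=6−2·12/35=186/35; d'=(0−2·222/35)/(186/35)=-74/31
back: M3=-74/31
back: M2=222/35−12/35·-74/31=222/31
back: M1=-7−1/6·222/31=-254/31
M: M0=0, M1=-254/31, M2=222/31, M3=-74/31, M4=0
seg 0: a=-3, c=M0/2=0, d=(M1−M0)/(6·2)=-127/186, b=Δ0−h0·(2M0+M1)/6=533/93
seg 1: a=3, c=M1/2=-127/31, d=(M2−M1)/(6·1)=238/93, b=Δ1−h1·(2M1+M2)/6=-229/93
seg 2: a=-1, c=M2/2=111/31, d=(M3−M2)/(6·2)=-74/93, b=Δ2−h2·(2M2+M3)/6=-277/93
seg 3: a=1, c=M3/2=-37/31, d=(M4−M3)/(6·1)=37/93, b=Δ3−h3·(2M3+M4)/6=167/93
t_q=4 → seg 2, τ=1; S=-1+-277/93·τ+111/31·τ²+-74/93·τ³=-37/31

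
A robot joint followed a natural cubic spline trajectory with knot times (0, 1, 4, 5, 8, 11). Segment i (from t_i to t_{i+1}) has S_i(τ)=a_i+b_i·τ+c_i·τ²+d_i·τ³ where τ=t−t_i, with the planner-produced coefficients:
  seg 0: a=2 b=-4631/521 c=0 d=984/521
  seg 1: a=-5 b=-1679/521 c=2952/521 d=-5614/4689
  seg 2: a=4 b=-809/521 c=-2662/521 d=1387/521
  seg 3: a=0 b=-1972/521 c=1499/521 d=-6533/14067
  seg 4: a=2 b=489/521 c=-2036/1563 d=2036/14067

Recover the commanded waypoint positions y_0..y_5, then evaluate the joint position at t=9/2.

y_0=2 y_1=-5 y_2=4 y_3=0 y_4=2 y_5=-3
S(9/2) = 9499/4168

y_0 = S_0(0) = a_0 = 2
y_1 = S_1(0) = a_1 = -5
y_2 = S_2(0) = a_2 = 4
y_3 = S_3(0) = a_3 = 0
y_4 = S_4(0) = a_4 = 2
y_5 = S_4(3) = -3
t_q=9/2 is in segment 2 (τ=1/2); S_2(τ)=9499/4168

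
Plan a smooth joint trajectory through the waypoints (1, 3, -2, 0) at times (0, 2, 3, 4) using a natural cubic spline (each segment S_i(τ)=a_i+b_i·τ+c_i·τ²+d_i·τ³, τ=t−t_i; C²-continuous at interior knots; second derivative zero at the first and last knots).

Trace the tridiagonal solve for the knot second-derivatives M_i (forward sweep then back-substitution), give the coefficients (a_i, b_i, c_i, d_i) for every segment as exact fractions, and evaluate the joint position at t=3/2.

  seg 0: a=1 b=85/23 c=0 d=-31/46
  seg 1: a=3 b=-101/23 c=-93/23 d=79/23
  seg 2: a=-2 b=-50/23 c=144/23 d=-48/23
S(3/2) = 1571/368

Δ: Δ0=1, Δ1=-5, Δ2=2
row 1: diag=6, rhs=-36; c'=1/6, d'=-6
row 2: denom=4−1·1/6=23/6; d'=(42−1·-6)/(23/6)=288/23
back: M2=288/23
back: M1=-6−1/6·288/23=-186/23
M: M0=0, M1=-186/23, M2=288/23, M3=0
seg 0: a=1, c=M0/2=0, d=(M1−M0)/(6·2)=-31/46, b=Δ0−h0·(2M0+M1)/6=85/23
seg 1: a=3, c=M1/2=-93/23, d=(M2−M1)/(6·1)=79/23, b=Δ1−h1·(2M1+M2)/6=-101/23
seg 2: a=-2, c=M2/2=144/23, d=(M3−M2)/(6·1)=-48/23, b=Δ2−h2·(2M2+M3)/6=-50/23
t_q=3/2 → seg 0, τ=3/2; S=1+85/23·τ+0·τ²+-31/46·τ³=1571/368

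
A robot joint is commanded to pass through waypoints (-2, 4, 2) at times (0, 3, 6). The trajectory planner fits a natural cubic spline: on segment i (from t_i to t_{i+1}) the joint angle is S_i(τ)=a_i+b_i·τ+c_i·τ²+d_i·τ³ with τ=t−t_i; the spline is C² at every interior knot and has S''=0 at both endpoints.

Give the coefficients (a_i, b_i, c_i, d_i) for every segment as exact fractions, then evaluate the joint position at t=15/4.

Δ: Δ0=2, Δ1=-2/3
row 1: diag=12, rhs=-16; c'=1/4, d'=-4/3
back: M1=-4/3
M: M0=0, M1=-4/3, M2=0
seg 0: a=-2, c=M0/2=0, d=(M1−M0)/(6·3)=-2/27, b=Δ0−h0·(2M0+M1)/6=8/3
seg 1: a=4, c=M1/2=-2/3, d=(M2−M1)/(6·3)=2/27, b=Δ1−h1·(2M1+M2)/6=2/3
t_q=15/4 → seg 1, τ=3/4; S=4+2/3·τ+-2/3·τ²+2/27·τ³=133/32

  seg 0: a=-2 b=8/3 c=0 d=-2/27
  seg 1: a=4 b=2/3 c=-2/3 d=2/27
S(15/4) = 133/32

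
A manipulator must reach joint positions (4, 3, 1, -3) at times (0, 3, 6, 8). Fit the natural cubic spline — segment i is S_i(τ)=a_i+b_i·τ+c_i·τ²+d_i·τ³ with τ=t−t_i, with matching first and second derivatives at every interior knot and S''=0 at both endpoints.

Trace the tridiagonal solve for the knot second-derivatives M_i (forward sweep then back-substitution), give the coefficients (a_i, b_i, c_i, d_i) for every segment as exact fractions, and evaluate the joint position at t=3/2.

Δ: Δ0=-1/3, Δ1=-2/3, Δ2=-2
row 1: diag=12, rhs=-2; c'=1/4, d'=-1/6
row 2: denom=10−3·1/4=37/4; d'=(-8−3·-1/6)/(37/4)=-30/37
back: M2=-30/37
back: M1=-1/6−1/4·-30/37=4/111
M: M0=0, M1=4/111, M2=-30/37, M3=0
seg 0: a=4, c=M0/2=0, d=(M1−M0)/(6·3)=2/999, b=Δ0−h0·(2M0+M1)/6=-13/37
seg 1: a=3, c=M1/2=2/111, d=(M2−M1)/(6·3)=-47/999, b=Δ1−h1·(2M1+M2)/6=-11/37
seg 2: a=1, c=M2/2=-15/37, d=(M3−M2)/(6·2)=5/74, b=Δ2−h2·(2M2+M3)/6=-54/37
t_q=3/2 → seg 0, τ=3/2; S=4+-13/37·τ+0·τ²+2/999·τ³=515/148

  seg 0: a=4 b=-13/37 c=0 d=2/999
  seg 1: a=3 b=-11/37 c=2/111 d=-47/999
  seg 2: a=1 b=-54/37 c=-15/37 d=5/74
S(3/2) = 515/148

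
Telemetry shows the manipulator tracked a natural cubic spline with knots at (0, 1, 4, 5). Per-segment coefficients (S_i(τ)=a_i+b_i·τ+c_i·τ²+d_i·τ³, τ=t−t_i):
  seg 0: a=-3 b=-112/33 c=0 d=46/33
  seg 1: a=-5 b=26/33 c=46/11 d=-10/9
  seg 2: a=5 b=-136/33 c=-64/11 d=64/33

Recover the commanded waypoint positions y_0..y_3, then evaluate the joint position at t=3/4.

y_0=-3 y_1=-5 y_2=5 y_3=-3
S(3/4) = -1745/352

y_0 = S_0(0) = a_0 = -3
y_1 = S_1(0) = a_1 = -5
y_2 = S_2(0) = a_2 = 5
y_3 = S_2(1) = -3
t_q=3/4 is in segment 0 (τ=3/4); S_0(τ)=-1745/352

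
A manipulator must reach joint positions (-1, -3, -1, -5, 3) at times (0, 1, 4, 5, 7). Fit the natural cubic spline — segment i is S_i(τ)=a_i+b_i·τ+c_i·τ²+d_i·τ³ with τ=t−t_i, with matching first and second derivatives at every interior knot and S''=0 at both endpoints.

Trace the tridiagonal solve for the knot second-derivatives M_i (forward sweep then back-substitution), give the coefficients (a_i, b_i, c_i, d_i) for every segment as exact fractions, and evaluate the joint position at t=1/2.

Δ: Δ0=-2, Δ1=2/3, Δ2=-4, Δ3=4
row 1: diag=8, rhs=16; c'=3/8, d'=2
row 2: denom=8−3·3/8=55/8; d'=(-28−3·2)/(55/8)=-272/55
row 3: denom=6−1·8/55=322/55; d'=(48−1·-272/55)/(322/55)=208/23
back: M3=208/23
back: M2=-272/55−8/55·208/23=-144/23
back: M1=2−3/8·-144/23=100/23
M: M0=0, M1=100/23, M2=-144/23, M3=208/23, M4=0
seg 0: a=-1, c=M0/2=0, d=(M1−M0)/(6·1)=50/69, b=Δ0−h0·(2M0+M1)/6=-188/69
seg 1: a=-3, c=M1/2=50/23, d=(M2−M1)/(6·3)=-122/207, b=Δ1−h1·(2M1+M2)/6=-38/69
seg 2: a=-1, c=M2/2=-72/23, d=(M3−M2)/(6·1)=176/69, b=Δ2−h2·(2M2+M3)/6=-236/69
seg 3: a=-5, c=M3/2=104/23, d=(M4−M3)/(6·2)=-52/69, b=Δ3−h3·(2M3+M4)/6=-140/69
t_q=1/2 → seg 0, τ=1/2; S=-1+-188/69·τ+0·τ²+50/69·τ³=-209/92

  seg 0: a=-1 b=-188/69 c=0 d=50/69
  seg 1: a=-3 b=-38/69 c=50/23 d=-122/207
  seg 2: a=-1 b=-236/69 c=-72/23 d=176/69
  seg 3: a=-5 b=-140/69 c=104/23 d=-52/69
S(1/2) = -209/92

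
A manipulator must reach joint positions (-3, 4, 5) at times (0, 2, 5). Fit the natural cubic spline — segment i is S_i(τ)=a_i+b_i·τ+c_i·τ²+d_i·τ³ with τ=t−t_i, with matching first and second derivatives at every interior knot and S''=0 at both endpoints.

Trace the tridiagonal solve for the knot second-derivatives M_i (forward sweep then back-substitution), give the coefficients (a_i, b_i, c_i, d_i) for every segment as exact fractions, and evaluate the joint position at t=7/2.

Δ: Δ0=7/2, Δ1=1/3
row 1: diag=10, rhs=-19; c'=3/10, d'=-19/10
back: M1=-19/10
M: M0=0, M1=-19/10, M2=0
seg 0: a=-3, c=M0/2=0, d=(M1−M0)/(6·2)=-19/120, b=Δ0−h0·(2M0+M1)/6=62/15
seg 1: a=4, c=M1/2=-19/20, d=(M2−M1)/(6·3)=19/180, b=Δ1−h1·(2M1+M2)/6=67/30
t_q=7/2 → seg 1, τ=3/2; S=4+67/30·τ+-19/20·τ²+19/180·τ³=891/160

  seg 0: a=-3 b=62/15 c=0 d=-19/120
  seg 1: a=4 b=67/30 c=-19/20 d=19/180
S(7/2) = 891/160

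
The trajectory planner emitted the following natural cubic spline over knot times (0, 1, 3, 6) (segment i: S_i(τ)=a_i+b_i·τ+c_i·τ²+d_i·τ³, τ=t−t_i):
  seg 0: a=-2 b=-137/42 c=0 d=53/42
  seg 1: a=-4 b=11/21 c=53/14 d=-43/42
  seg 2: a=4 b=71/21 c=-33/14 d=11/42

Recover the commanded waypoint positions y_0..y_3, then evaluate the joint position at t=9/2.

y_0 = S_0(0) = a_0 = -2
y_1 = S_1(0) = a_1 = -4
y_2 = S_2(0) = a_2 = 4
y_3 = S_2(3) = 0
t_q=9/2 is in segment 2 (τ=3/2); S_2(τ)=521/112

y_0=-2 y_1=-4 y_2=4 y_3=0
S(9/2) = 521/112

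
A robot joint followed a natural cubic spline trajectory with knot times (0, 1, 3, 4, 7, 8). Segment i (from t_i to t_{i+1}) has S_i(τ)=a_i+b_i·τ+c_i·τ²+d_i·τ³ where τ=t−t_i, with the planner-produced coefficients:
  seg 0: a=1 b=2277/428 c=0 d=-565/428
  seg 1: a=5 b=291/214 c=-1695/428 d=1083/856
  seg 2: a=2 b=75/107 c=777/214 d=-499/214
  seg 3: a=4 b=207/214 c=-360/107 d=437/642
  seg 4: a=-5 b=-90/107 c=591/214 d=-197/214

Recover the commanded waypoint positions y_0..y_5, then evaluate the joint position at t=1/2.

y_0 = S_0(0) = a_0 = 1
y_1 = S_1(0) = a_1 = 5
y_2 = S_2(0) = a_2 = 2
y_3 = S_3(0) = a_3 = 4
y_4 = S_4(0) = a_4 = -5
y_5 = S_4(1) = -4
t_q=1/2 is in segment 0 (τ=1/2); S_0(τ)=11967/3424

y_0=1 y_1=5 y_2=2 y_3=4 y_4=-5 y_5=-4
S(1/2) = 11967/3424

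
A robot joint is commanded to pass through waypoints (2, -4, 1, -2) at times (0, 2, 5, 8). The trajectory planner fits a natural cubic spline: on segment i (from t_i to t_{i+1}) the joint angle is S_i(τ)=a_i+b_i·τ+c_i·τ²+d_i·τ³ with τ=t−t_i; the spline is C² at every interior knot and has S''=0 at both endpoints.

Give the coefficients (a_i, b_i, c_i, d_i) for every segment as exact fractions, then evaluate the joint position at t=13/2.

  seg 0: a=2 b=-461/111 c=0 d=32/111
  seg 1: a=-4 b=-77/111 c=64/37 d=-314/999
  seg 2: a=1 b=133/111 c=-122/111 d=122/999
S(13/2) = 109/148

Δ: Δ0=-3, Δ1=5/3, Δ2=-1
row 1: diag=10, rhs=28; c'=3/10, d'=14/5
row 2: denom=12−3·3/10=111/10; d'=(-16−3·14/5)/(111/10)=-244/111
back: M2=-244/111
back: M1=14/5−3/10·-244/111=128/37
M: M0=0, M1=128/37, M2=-244/111, M3=0
seg 0: a=2, c=M0/2=0, d=(M1−M0)/(6·2)=32/111, b=Δ0−h0·(2M0+M1)/6=-461/111
seg 1: a=-4, c=M1/2=64/37, d=(M2−M1)/(6·3)=-314/999, b=Δ1−h1·(2M1+M2)/6=-77/111
seg 2: a=1, c=M2/2=-122/111, d=(M3−M2)/(6·3)=122/999, b=Δ2−h2·(2M2+M3)/6=133/111
t_q=13/2 → seg 2, τ=3/2; S=1+133/111·τ+-122/111·τ²+122/999·τ³=109/148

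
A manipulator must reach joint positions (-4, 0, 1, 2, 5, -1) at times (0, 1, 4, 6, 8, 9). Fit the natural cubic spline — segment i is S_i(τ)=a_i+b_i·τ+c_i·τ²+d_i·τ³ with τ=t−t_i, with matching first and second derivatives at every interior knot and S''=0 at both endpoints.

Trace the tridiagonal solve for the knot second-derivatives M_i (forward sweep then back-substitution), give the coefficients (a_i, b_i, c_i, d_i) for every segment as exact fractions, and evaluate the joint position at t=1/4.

  seg 0: a=-4 b=9862/2199 c=0 d=-1066/2199
  seg 1: a=0 b=6664/2199 c=-1066/733 d=407/2199
  seg 2: a=1 b=-1535/2199 c=155/733 d=3409/17592
  seg 3: a=2 b=10877/4398 c=4029/2932 d=-16367/17592
  seg 4: a=5 b=-7025/2199 c=-6169/1466 d=6169/4398
S(1/4) = -67703/23456

Δ: Δ0=4, Δ1=1/3, Δ2=1/2, Δ3=3/2, Δ4=-6
row 1: diag=8, rhs=-22; c'=3/8, d'=-11/4
row 2: denom=10−3·3/8=71/8; d'=(1−3·-11/4)/(71/8)=74/71
row 3: denom=8−2·16/71=536/71; d'=(6−2·74/71)/(536/71)=139/268
row 4: denom=6−2·71/268=733/134; d'=(-45−2·139/268)/(733/134)=-6169/733
back: M4=-6169/733
back: M3=139/268−71/268·-6169/733=4029/1466
back: M2=74/71−16/71·4029/1466=310/733
back: M1=-11/4−3/8·310/733=-2132/733
M: M0=0, M1=-2132/733, M2=310/733, M3=4029/1466, M4=-6169/733, M5=0
seg 0: a=-4, c=M0/2=0, d=(M1−M0)/(6·1)=-1066/2199, b=Δ0−h0·(2M0+M1)/6=9862/2199
seg 1: a=0, c=M1/2=-1066/733, d=(M2−M1)/(6·3)=407/2199, b=Δ1−h1·(2M1+M2)/6=6664/2199
seg 2: a=1, c=M2/2=155/733, d=(M3−M2)/(6·2)=3409/17592, b=Δ2−h2·(2M2+M3)/6=-1535/2199
seg 3: a=2, c=M3/2=4029/2932, d=(M4−M3)/(6·2)=-16367/17592, b=Δ3−h3·(2M3+M4)/6=10877/4398
seg 4: a=5, c=M4/2=-6169/1466, d=(M5−M4)/(6·1)=6169/4398, b=Δ4−h4·(2M4+M5)/6=-7025/2199
t_q=1/4 → seg 0, τ=1/4; S=-4+9862/2199·τ+0·τ²+-1066/2199·τ³=-67703/23456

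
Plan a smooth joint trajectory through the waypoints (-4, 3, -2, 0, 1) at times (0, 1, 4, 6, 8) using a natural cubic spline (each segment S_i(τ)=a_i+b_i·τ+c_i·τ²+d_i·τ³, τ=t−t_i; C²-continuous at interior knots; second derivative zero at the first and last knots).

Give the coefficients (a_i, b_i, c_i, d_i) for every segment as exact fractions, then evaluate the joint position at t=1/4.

Δ: Δ0=7, Δ1=-5/3, Δ2=1, Δ3=1/2
row 1: diag=8, rhs=-52; c'=3/8, d'=-13/2
row 2: denom=10−3·3/8=71/8; d'=(16−3·-13/2)/(71/8)=4
row 3: denom=8−2·16/71=536/71; d'=(-3−2·4)/(536/71)=-781/536
back: M3=-781/536
back: M2=4−16/71·-781/536=290/67
back: M1=-13/2−3/8·290/67=-2177/268
M: M0=0, M1=-2177/268, M2=290/67, M3=-781/536, M4=0
seg 0: a=-4, c=M0/2=0, d=(M1−M0)/(6·1)=-2177/1608, b=Δ0−h0·(2M0+M1)/6=13433/1608
seg 1: a=3, c=M1/2=-2177/536, d=(M2−M1)/(6·3)=3337/4824, b=Δ1−h1·(2M1+M2)/6=3451/804
seg 2: a=-2, c=M2/2=145/67, d=(M3−M2)/(6·2)=-3101/6432, b=Δ2−h2·(2M2+M3)/6=-2251/1608
seg 3: a=0, c=M3/2=-781/1072, d=(M4−M3)/(6·2)=781/6432, b=Δ3−h3·(2M3+M4)/6=1183/804
t_q=1/4 → seg 0, τ=1/4; S=-4+13433/1608·τ+0·τ²+-2177/1608·τ³=-66299/34304

  seg 0: a=-4 b=13433/1608 c=0 d=-2177/1608
  seg 1: a=3 b=3451/804 c=-2177/536 d=3337/4824
  seg 2: a=-2 b=-2251/1608 c=145/67 d=-3101/6432
  seg 3: a=0 b=1183/804 c=-781/1072 d=781/6432
S(1/4) = -66299/34304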